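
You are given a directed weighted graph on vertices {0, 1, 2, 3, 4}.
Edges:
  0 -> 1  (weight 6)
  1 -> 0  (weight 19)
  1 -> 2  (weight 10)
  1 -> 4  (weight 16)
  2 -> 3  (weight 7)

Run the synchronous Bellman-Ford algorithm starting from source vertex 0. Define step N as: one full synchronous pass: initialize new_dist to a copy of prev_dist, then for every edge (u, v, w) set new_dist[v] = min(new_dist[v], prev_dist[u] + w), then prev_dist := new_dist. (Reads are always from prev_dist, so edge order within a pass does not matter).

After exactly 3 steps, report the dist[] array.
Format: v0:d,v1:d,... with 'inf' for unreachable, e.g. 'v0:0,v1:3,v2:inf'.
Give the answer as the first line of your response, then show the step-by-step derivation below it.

v0:0,v1:6,v2:16,v3:23,v4:22

step 1: dist = v0:0,v1:6,v2:inf,v3:inf,v4:inf
step 2: dist = v0:0,v1:6,v2:16,v3:inf,v4:22
step 3: dist = v0:0,v1:6,v2:16,v3:23,v4:22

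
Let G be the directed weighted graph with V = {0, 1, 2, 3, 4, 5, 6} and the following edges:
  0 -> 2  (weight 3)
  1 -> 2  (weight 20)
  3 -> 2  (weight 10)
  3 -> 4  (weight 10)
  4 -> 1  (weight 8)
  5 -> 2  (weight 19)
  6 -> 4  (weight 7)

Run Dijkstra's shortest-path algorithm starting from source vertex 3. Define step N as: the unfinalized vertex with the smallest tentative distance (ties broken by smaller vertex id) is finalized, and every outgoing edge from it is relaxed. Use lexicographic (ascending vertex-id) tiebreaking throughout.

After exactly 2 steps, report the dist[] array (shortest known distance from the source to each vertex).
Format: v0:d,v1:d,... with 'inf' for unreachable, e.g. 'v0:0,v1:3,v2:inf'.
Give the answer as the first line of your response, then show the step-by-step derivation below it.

v0:inf,v1:inf,v2:10,v3:0,v4:10,v5:inf,v6:inf

step 1: dist = v0:inf,v1:inf,v2:10,v3:0,v4:10,v5:inf,v6:inf
step 2: dist = v0:inf,v1:inf,v2:10,v3:0,v4:10,v5:inf,v6:inf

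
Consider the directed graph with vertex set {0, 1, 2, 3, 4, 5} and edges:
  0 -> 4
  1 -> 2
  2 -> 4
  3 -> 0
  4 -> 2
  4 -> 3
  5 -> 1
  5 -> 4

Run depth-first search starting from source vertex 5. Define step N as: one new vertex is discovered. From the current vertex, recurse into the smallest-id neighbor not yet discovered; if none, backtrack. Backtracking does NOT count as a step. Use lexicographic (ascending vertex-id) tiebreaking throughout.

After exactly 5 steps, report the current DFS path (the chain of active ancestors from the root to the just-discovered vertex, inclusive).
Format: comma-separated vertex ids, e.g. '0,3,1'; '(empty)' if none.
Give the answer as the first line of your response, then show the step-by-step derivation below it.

5,1,2,4,3

step 1: discover 5; path=5; order=5
step 2: discover 1; path=5>1; order=5,1
step 3: discover 2; path=5>1>2; order=5,1,2
step 4: discover 4; path=5>1>2>4; order=5,1,2,4
step 5: discover 3; path=5>1>2>4>3; order=5,1,2,4,3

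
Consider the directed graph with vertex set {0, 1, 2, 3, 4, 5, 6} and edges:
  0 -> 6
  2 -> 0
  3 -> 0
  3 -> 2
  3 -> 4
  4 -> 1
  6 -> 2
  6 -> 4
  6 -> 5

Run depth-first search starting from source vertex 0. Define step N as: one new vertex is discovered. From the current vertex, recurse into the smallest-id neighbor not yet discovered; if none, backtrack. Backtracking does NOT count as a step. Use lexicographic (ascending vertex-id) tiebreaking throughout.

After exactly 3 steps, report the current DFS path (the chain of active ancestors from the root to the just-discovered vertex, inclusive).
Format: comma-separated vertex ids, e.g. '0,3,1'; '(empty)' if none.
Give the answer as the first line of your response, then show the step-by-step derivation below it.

0,6,2

step 1: discover 0; path=0; order=0
step 2: discover 6; path=0>6; order=0,6
step 3: discover 2; path=0>6>2; order=0,6,2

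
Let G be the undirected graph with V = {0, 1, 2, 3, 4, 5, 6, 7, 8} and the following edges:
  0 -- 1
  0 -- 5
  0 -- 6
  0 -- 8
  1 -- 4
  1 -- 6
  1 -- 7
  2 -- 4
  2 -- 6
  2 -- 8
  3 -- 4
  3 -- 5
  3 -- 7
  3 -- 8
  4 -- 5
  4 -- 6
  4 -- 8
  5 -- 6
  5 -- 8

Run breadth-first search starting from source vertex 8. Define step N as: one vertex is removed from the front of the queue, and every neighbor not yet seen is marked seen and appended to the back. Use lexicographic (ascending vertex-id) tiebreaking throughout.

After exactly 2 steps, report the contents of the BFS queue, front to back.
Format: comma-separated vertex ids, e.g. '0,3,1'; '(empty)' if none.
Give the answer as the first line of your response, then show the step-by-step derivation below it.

2,3,4,5,1,6

step 1: dequeue 8; queue=[0,2,3,4,5]; order=8
step 2: dequeue 0; queue=[2,3,4,5,1,6]; order=8,0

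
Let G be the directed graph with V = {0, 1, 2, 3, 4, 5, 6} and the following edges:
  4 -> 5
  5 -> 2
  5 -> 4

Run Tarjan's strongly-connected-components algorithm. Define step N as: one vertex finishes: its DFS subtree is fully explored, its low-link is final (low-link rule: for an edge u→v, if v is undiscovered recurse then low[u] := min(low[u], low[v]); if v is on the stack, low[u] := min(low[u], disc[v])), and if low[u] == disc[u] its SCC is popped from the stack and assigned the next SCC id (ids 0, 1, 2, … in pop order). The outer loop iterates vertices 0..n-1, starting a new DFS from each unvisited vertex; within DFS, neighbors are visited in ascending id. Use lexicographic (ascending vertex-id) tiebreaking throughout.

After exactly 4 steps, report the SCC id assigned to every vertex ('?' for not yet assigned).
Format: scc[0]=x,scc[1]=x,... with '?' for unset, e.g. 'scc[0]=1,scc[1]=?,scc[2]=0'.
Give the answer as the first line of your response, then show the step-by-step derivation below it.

scc[0]=0,scc[1]=1,scc[2]=2,scc[3]=3,scc[4]=?,scc[5]=?,scc[6]=?

step 1: low=(low[0]=0,low[1]=?,low[2]=?,low[3]=?,low[4]=?,low[5]=?,low[6]=?); scc=(scc[0]=0,scc[1]=?,scc[2]=?,scc[3]=?,scc[4]=?,scc[5]=?,scc[6]=?)
step 2: low=(low[0]=0,low[1]=1,low[2]=?,low[3]=?,low[4]=?,low[5]=?,low[6]=?); scc=(scc[0]=0,scc[1]=1,scc[2]=?,scc[3]=?,scc[4]=?,scc[5]=?,scc[6]=?)
step 3: low=(low[0]=0,low[1]=1,low[2]=2,low[3]=?,low[4]=?,low[5]=?,low[6]=?); scc=(scc[0]=0,scc[1]=1,scc[2]=2,scc[3]=?,scc[4]=?,scc[5]=?,scc[6]=?)
step 4: low=(low[0]=0,low[1]=1,low[2]=2,low[3]=3,low[4]=?,low[5]=?,low[6]=?); scc=(scc[0]=0,scc[1]=1,scc[2]=2,scc[3]=3,scc[4]=?,scc[5]=?,scc[6]=?)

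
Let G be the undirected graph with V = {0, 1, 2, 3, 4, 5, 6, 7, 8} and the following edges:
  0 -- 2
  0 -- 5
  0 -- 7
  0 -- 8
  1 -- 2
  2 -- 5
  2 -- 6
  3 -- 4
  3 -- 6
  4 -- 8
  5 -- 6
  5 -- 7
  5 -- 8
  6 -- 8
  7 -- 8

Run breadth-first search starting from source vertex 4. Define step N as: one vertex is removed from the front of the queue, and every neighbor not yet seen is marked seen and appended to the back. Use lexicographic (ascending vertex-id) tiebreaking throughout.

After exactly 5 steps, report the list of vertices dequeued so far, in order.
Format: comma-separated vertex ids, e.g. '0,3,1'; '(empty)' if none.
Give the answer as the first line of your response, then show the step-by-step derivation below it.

4,3,8,6,0

step 1: dequeue 4; queue=[3,8]; order=4
step 2: dequeue 3; queue=[8,6]; order=4,3
step 3: dequeue 8; queue=[6,0,5,7]; order=4,3,8
step 4: dequeue 6; queue=[0,5,7,2]; order=4,3,8,6
step 5: dequeue 0; queue=[5,7,2]; order=4,3,8,6,0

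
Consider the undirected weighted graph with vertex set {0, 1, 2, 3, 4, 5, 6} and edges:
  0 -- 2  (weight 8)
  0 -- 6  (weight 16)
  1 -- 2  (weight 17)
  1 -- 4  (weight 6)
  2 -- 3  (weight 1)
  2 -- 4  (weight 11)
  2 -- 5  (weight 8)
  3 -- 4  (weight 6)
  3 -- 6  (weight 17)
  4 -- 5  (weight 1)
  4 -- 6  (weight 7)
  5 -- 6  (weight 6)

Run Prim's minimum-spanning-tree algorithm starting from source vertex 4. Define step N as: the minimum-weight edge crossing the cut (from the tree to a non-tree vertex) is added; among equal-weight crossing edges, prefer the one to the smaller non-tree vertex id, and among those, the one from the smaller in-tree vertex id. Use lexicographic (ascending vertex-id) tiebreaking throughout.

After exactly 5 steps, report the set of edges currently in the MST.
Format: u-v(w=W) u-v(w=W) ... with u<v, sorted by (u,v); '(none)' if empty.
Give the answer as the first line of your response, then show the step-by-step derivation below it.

1-4(w=6) 2-3(w=1) 3-4(w=6) 4-5(w=1) 5-6(w=6)

step 1: add edge 4-5 (w=1); MST = {4-5(w=1)}
step 2: add edge 1-4 (w=6); MST = {1-4(w=6) 4-5(w=1)}
step 3: add edge 3-4 (w=6); MST = {1-4(w=6) 3-4(w=6) 4-5(w=1)}
step 4: add edge 2-3 (w=1); MST = {1-4(w=6) 2-3(w=1) 3-4(w=6) 4-5(w=1)}
step 5: add edge 5-6 (w=6); MST = {1-4(w=6) 2-3(w=1) 3-4(w=6) 4-5(w=1) 5-6(w=6)}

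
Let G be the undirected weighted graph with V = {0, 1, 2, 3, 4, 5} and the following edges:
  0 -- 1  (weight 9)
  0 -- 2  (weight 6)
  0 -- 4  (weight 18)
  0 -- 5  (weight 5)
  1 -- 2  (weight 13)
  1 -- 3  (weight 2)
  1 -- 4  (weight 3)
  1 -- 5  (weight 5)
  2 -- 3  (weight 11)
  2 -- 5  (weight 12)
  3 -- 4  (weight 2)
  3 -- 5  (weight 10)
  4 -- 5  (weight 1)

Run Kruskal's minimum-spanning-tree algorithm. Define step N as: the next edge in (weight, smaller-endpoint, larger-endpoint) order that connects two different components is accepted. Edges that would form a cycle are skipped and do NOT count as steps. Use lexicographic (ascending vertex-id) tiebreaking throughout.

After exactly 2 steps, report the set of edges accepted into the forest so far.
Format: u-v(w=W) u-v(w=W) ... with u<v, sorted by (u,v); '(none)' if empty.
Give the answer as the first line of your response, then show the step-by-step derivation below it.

1-3(w=2) 4-5(w=1)

step 1: add edge 4-5 (w=1); MST = {4-5(w=1)}
step 2: add edge 1-3 (w=2); MST = {1-3(w=2) 4-5(w=1)}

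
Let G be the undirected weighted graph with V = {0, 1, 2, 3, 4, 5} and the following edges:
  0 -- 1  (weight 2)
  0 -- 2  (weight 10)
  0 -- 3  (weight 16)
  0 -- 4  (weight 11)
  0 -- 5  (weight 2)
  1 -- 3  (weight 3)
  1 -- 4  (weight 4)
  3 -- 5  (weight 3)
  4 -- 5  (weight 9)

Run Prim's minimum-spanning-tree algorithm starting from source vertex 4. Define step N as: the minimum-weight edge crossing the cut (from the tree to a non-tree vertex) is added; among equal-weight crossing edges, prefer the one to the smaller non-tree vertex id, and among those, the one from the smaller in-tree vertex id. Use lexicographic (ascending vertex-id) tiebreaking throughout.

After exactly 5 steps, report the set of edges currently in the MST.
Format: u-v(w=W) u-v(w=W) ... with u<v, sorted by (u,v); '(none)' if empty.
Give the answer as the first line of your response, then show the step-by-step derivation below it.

0-1(w=2) 0-2(w=10) 0-5(w=2) 1-3(w=3) 1-4(w=4)

step 1: add edge 1-4 (w=4); MST = {1-4(w=4)}
step 2: add edge 0-1 (w=2); MST = {0-1(w=2) 1-4(w=4)}
step 3: add edge 0-5 (w=2); MST = {0-1(w=2) 0-5(w=2) 1-4(w=4)}
step 4: add edge 1-3 (w=3); MST = {0-1(w=2) 0-5(w=2) 1-3(w=3) 1-4(w=4)}
step 5: add edge 0-2 (w=10); MST = {0-1(w=2) 0-2(w=10) 0-5(w=2) 1-3(w=3) 1-4(w=4)}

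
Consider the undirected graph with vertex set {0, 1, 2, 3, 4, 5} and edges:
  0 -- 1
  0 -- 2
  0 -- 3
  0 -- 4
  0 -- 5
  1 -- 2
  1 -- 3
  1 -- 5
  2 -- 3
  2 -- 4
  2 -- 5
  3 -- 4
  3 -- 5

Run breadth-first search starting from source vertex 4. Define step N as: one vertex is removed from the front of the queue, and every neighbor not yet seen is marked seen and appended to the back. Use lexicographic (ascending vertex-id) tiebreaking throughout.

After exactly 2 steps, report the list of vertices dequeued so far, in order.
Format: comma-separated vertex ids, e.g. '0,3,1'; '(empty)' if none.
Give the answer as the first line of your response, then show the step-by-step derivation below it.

4,0

step 1: dequeue 4; queue=[0,2,3]; order=4
step 2: dequeue 0; queue=[2,3,1,5]; order=4,0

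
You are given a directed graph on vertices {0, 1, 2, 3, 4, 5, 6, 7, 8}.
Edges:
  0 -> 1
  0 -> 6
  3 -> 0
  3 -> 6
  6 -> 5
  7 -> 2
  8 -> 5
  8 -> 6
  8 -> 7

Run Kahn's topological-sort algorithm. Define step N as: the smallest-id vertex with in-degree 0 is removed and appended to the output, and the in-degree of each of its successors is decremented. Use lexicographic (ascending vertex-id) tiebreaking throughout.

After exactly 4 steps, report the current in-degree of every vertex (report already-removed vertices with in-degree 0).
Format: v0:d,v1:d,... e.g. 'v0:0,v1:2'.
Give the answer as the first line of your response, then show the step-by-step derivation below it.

v0:0,v1:0,v2:1,v3:0,v4:0,v5:2,v6:1,v7:1,v8:0

step 1: output 3; order=[3]; indeg=(0,1,1,0,0,2,2,1,0)
step 2: output 0; order=[3,0]; indeg=(0,0,1,0,0,2,1,1,0)
step 3: output 1; order=[3,0,1]; indeg=(0,0,1,0,0,2,1,1,0)
step 4: output 4; order=[3,0,1,4]; indeg=(0,0,1,0,0,2,1,1,0)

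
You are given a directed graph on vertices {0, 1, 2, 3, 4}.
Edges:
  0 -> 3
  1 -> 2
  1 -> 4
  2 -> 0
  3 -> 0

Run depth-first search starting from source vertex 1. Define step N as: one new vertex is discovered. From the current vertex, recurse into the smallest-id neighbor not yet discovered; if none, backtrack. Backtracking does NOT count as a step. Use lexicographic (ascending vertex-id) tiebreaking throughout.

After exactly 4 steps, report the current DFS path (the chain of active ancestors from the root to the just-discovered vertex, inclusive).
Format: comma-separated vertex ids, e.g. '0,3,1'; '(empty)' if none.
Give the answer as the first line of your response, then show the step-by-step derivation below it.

1,2,0,3

step 1: discover 1; path=1; order=1
step 2: discover 2; path=1>2; order=1,2
step 3: discover 0; path=1>2>0; order=1,2,0
step 4: discover 3; path=1>2>0>3; order=1,2,0,3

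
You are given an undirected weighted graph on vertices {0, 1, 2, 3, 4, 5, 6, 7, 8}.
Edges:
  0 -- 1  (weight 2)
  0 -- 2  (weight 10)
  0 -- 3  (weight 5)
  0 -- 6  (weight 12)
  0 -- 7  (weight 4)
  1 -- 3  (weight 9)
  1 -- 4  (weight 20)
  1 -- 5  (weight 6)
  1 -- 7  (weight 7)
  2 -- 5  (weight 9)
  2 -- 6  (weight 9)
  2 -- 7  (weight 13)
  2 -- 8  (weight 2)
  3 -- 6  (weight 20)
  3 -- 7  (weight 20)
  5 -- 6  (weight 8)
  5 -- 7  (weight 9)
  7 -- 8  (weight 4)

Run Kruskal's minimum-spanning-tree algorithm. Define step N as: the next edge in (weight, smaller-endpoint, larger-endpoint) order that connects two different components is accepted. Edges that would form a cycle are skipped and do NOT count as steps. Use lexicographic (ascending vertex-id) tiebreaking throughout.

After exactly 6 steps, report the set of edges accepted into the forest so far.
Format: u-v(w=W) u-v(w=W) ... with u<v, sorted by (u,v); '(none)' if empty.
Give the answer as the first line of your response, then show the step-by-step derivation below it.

0-1(w=2) 0-3(w=5) 0-7(w=4) 1-5(w=6) 2-8(w=2) 7-8(w=4)

step 1: add edge 0-1 (w=2); MST = {0-1(w=2)}
step 2: add edge 2-8 (w=2); MST = {0-1(w=2) 2-8(w=2)}
step 3: add edge 0-7 (w=4); MST = {0-1(w=2) 0-7(w=4) 2-8(w=2)}
step 4: add edge 7-8 (w=4); MST = {0-1(w=2) 0-7(w=4) 2-8(w=2) 7-8(w=4)}
step 5: add edge 0-3 (w=5); MST = {0-1(w=2) 0-3(w=5) 0-7(w=4) 2-8(w=2) 7-8(w=4)}
step 6: add edge 1-5 (w=6); MST = {0-1(w=2) 0-3(w=5) 0-7(w=4) 1-5(w=6) 2-8(w=2) 7-8(w=4)}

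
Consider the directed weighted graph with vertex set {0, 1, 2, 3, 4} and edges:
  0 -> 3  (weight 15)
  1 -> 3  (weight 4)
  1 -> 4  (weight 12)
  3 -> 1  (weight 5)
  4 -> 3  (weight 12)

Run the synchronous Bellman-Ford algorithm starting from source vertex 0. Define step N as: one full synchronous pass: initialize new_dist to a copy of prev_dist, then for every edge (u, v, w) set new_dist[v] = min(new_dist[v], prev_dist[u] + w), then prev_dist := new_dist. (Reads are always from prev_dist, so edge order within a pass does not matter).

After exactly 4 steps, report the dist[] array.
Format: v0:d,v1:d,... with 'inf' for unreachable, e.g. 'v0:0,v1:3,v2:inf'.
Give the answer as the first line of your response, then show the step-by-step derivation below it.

v0:0,v1:20,v2:inf,v3:15,v4:32

step 1: dist = v0:0,v1:inf,v2:inf,v3:15,v4:inf
step 2: dist = v0:0,v1:20,v2:inf,v3:15,v4:inf
step 3: dist = v0:0,v1:20,v2:inf,v3:15,v4:32
step 4: dist = v0:0,v1:20,v2:inf,v3:15,v4:32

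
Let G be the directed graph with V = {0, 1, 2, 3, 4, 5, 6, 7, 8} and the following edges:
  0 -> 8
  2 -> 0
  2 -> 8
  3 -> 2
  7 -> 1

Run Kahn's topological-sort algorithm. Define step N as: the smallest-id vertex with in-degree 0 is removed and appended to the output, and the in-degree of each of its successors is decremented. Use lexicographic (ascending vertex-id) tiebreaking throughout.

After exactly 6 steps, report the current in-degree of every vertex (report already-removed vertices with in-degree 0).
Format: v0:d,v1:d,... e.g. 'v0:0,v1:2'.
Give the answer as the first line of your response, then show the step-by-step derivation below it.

v0:0,v1:1,v2:0,v3:0,v4:0,v5:0,v6:0,v7:0,v8:0

step 1: output 3; order=[3]; indeg=(1,1,0,0,0,0,0,0,2)
step 2: output 2; order=[3,2]; indeg=(0,1,0,0,0,0,0,0,1)
step 3: output 0; order=[3,2,0]; indeg=(0,1,0,0,0,0,0,0,0)
step 4: output 4; order=[3,2,0,4]; indeg=(0,1,0,0,0,0,0,0,0)
step 5: output 5; order=[3,2,0,4,5]; indeg=(0,1,0,0,0,0,0,0,0)
step 6: output 6; order=[3,2,0,4,5,6]; indeg=(0,1,0,0,0,0,0,0,0)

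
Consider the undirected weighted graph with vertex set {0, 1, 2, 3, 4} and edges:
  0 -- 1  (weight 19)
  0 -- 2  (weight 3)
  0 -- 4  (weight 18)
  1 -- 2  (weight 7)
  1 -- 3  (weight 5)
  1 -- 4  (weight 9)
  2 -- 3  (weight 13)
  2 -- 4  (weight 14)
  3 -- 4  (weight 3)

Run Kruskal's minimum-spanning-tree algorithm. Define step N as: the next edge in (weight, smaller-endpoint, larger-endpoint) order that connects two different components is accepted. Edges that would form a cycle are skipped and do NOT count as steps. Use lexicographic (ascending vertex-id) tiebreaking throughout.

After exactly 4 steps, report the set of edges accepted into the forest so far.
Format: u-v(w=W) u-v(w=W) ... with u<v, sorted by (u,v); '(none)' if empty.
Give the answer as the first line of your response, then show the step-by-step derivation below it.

0-2(w=3) 1-2(w=7) 1-3(w=5) 3-4(w=3)

step 1: add edge 0-2 (w=3); MST = {0-2(w=3)}
step 2: add edge 3-4 (w=3); MST = {0-2(w=3) 3-4(w=3)}
step 3: add edge 1-3 (w=5); MST = {0-2(w=3) 1-3(w=5) 3-4(w=3)}
step 4: add edge 1-2 (w=7); MST = {0-2(w=3) 1-2(w=7) 1-3(w=5) 3-4(w=3)}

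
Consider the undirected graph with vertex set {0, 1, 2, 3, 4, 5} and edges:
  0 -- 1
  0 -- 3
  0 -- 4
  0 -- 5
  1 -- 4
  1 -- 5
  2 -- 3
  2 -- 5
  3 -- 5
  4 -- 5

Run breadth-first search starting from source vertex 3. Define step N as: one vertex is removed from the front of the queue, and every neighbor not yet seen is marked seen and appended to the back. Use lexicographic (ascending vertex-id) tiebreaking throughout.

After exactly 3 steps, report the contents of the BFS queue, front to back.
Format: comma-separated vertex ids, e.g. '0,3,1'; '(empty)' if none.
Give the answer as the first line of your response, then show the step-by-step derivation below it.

5,1,4

step 1: dequeue 3; queue=[0,2,5]; order=3
step 2: dequeue 0; queue=[2,5,1,4]; order=3,0
step 3: dequeue 2; queue=[5,1,4]; order=3,0,2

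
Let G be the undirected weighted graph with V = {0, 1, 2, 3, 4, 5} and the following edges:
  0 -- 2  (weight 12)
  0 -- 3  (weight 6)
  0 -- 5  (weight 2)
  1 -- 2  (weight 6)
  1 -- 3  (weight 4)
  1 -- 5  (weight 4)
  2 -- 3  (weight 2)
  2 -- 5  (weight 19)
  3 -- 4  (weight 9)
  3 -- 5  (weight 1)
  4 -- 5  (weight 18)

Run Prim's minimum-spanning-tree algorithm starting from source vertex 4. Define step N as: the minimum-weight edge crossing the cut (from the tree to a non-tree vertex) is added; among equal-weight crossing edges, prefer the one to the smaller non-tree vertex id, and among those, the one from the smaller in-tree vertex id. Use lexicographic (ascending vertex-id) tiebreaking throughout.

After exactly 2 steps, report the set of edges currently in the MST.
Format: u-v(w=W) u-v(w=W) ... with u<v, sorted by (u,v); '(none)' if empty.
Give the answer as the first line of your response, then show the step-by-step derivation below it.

3-4(w=9) 3-5(w=1)

step 1: add edge 3-4 (w=9); MST = {3-4(w=9)}
step 2: add edge 3-5 (w=1); MST = {3-4(w=9) 3-5(w=1)}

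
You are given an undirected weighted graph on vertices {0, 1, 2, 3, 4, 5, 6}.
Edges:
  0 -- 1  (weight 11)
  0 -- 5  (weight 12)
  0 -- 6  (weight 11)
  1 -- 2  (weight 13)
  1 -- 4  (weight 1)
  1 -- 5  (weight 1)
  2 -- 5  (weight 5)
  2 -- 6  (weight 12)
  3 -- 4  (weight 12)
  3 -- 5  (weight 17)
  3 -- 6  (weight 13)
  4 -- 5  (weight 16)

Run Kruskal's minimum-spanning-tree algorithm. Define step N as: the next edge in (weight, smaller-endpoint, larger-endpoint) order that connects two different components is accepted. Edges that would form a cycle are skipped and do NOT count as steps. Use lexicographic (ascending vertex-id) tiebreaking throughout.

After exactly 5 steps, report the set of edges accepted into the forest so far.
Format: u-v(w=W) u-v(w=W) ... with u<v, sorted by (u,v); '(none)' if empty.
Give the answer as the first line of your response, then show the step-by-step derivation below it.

0-1(w=11) 0-6(w=11) 1-4(w=1) 1-5(w=1) 2-5(w=5)

step 1: add edge 1-4 (w=1); MST = {1-4(w=1)}
step 2: add edge 1-5 (w=1); MST = {1-4(w=1) 1-5(w=1)}
step 3: add edge 2-5 (w=5); MST = {1-4(w=1) 1-5(w=1) 2-5(w=5)}
step 4: add edge 0-1 (w=11); MST = {0-1(w=11) 1-4(w=1) 1-5(w=1) 2-5(w=5)}
step 5: add edge 0-6 (w=11); MST = {0-1(w=11) 0-6(w=11) 1-4(w=1) 1-5(w=1) 2-5(w=5)}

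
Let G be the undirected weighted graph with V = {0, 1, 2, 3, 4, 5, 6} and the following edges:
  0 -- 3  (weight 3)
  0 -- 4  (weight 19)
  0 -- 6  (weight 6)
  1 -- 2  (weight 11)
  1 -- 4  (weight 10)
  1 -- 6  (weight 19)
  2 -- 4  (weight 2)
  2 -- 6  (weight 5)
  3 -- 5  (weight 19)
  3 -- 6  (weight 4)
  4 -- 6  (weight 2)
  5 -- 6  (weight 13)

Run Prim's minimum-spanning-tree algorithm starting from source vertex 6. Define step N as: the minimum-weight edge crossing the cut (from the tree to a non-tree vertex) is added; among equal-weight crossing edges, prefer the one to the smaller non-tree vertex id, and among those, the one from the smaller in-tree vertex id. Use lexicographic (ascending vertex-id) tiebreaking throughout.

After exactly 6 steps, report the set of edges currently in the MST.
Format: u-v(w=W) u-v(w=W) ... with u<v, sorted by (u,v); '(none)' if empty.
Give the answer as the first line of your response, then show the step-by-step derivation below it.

0-3(w=3) 1-4(w=10) 2-4(w=2) 3-6(w=4) 4-6(w=2) 5-6(w=13)

step 1: add edge 4-6 (w=2); MST = {4-6(w=2)}
step 2: add edge 2-4 (w=2); MST = {2-4(w=2) 4-6(w=2)}
step 3: add edge 3-6 (w=4); MST = {2-4(w=2) 3-6(w=4) 4-6(w=2)}
step 4: add edge 0-3 (w=3); MST = {0-3(w=3) 2-4(w=2) 3-6(w=4) 4-6(w=2)}
step 5: add edge 1-4 (w=10); MST = {0-3(w=3) 1-4(w=10) 2-4(w=2) 3-6(w=4) 4-6(w=2)}
step 6: add edge 5-6 (w=13); MST = {0-3(w=3) 1-4(w=10) 2-4(w=2) 3-6(w=4) 4-6(w=2) 5-6(w=13)}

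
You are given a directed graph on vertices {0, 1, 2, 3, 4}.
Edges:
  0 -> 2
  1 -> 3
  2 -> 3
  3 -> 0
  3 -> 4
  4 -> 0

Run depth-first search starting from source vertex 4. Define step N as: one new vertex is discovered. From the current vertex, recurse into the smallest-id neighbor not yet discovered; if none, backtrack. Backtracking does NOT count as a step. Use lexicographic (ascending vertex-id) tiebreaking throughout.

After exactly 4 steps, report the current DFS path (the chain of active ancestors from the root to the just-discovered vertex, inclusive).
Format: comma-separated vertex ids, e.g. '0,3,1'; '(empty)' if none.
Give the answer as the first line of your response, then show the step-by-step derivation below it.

4,0,2,3

step 1: discover 4; path=4; order=4
step 2: discover 0; path=4>0; order=4,0
step 3: discover 2; path=4>0>2; order=4,0,2
step 4: discover 3; path=4>0>2>3; order=4,0,2,3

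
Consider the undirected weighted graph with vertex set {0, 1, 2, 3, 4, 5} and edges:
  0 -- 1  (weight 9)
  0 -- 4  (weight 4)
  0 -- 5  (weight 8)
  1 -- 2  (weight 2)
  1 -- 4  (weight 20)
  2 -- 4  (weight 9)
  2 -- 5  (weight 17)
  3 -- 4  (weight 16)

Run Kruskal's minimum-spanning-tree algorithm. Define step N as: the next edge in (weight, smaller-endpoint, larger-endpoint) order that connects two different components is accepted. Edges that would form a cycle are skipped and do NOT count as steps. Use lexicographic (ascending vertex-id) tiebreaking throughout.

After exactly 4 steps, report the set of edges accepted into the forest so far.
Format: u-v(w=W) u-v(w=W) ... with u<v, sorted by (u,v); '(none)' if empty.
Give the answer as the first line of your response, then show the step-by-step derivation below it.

0-1(w=9) 0-4(w=4) 0-5(w=8) 1-2(w=2)

step 1: add edge 1-2 (w=2); MST = {1-2(w=2)}
step 2: add edge 0-4 (w=4); MST = {0-4(w=4) 1-2(w=2)}
step 3: add edge 0-5 (w=8); MST = {0-4(w=4) 0-5(w=8) 1-2(w=2)}
step 4: add edge 0-1 (w=9); MST = {0-1(w=9) 0-4(w=4) 0-5(w=8) 1-2(w=2)}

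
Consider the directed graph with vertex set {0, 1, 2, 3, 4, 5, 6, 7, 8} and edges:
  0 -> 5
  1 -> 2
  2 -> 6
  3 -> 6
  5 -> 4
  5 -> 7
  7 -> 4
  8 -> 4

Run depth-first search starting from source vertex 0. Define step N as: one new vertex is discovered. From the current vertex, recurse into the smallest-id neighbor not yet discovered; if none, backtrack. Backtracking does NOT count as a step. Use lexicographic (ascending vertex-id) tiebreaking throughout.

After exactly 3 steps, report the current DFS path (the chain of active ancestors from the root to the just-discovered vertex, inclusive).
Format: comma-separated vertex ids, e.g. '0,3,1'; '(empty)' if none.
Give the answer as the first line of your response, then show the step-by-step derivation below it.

0,5,4

step 1: discover 0; path=0; order=0
step 2: discover 5; path=0>5; order=0,5
step 3: discover 4; path=0>5>4; order=0,5,4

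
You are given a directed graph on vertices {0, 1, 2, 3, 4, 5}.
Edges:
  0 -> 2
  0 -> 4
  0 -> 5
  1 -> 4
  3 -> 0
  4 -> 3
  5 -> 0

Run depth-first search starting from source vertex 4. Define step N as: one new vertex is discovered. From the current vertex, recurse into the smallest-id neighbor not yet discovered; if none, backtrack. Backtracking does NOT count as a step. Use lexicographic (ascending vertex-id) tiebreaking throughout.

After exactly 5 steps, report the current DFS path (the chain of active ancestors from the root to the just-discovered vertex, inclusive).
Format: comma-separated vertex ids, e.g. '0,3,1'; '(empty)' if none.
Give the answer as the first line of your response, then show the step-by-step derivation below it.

4,3,0,5

step 1: discover 4; path=4; order=4
step 2: discover 3; path=4>3; order=4,3
step 3: discover 0; path=4>3>0; order=4,3,0
step 4: discover 2; path=4>3>0>2; order=4,3,0,2
step 5: discover 5; path=4>3>0>5; order=4,3,0,2,5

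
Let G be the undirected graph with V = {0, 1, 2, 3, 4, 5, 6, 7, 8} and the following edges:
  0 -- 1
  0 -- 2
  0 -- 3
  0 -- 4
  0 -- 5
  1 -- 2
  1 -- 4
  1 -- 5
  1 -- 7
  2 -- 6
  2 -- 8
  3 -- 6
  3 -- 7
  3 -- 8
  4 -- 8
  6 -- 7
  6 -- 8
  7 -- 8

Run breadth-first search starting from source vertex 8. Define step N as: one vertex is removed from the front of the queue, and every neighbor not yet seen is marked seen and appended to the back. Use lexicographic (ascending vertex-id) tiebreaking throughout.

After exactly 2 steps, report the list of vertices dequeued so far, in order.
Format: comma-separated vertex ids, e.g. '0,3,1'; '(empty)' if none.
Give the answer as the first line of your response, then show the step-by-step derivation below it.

8,2

step 1: dequeue 8; queue=[2,3,4,6,7]; order=8
step 2: dequeue 2; queue=[3,4,6,7,0,1]; order=8,2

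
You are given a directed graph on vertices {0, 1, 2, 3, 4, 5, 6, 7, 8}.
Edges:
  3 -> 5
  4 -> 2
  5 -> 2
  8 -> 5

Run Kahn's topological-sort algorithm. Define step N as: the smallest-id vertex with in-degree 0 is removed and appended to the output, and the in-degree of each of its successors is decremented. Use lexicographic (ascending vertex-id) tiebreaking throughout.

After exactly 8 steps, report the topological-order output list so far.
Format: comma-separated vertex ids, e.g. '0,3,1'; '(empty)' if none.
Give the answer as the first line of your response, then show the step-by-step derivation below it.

0,1,3,4,6,7,8,5

step 1: output 0; order=[0]; indeg=(0,0,2,0,0,2,0,0,0)
step 2: output 1; order=[0,1]; indeg=(0,0,2,0,0,2,0,0,0)
step 3: output 3; order=[0,1,3]; indeg=(0,0,2,0,0,1,0,0,0)
step 4: output 4; order=[0,1,3,4]; indeg=(0,0,1,0,0,1,0,0,0)
step 5: output 6; order=[0,1,3,4,6]; indeg=(0,0,1,0,0,1,0,0,0)
step 6: output 7; order=[0,1,3,4,6,7]; indeg=(0,0,1,0,0,1,0,0,0)
step 7: output 8; order=[0,1,3,4,6,7,8]; indeg=(0,0,1,0,0,0,0,0,0)
step 8: output 5; order=[0,1,3,4,6,7,8,5]; indeg=(0,0,0,0,0,0,0,0,0)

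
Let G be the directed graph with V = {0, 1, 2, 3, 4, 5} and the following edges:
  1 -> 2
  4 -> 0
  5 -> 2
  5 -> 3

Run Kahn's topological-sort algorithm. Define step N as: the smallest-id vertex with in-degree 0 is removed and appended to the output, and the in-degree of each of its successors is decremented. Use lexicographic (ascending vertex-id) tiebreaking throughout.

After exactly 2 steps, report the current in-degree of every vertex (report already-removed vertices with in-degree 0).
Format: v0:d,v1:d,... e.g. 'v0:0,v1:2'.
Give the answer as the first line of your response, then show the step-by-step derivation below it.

v0:0,v1:0,v2:1,v3:1,v4:0,v5:0

step 1: output 1; order=[1]; indeg=(1,0,1,1,0,0)
step 2: output 4; order=[1,4]; indeg=(0,0,1,1,0,0)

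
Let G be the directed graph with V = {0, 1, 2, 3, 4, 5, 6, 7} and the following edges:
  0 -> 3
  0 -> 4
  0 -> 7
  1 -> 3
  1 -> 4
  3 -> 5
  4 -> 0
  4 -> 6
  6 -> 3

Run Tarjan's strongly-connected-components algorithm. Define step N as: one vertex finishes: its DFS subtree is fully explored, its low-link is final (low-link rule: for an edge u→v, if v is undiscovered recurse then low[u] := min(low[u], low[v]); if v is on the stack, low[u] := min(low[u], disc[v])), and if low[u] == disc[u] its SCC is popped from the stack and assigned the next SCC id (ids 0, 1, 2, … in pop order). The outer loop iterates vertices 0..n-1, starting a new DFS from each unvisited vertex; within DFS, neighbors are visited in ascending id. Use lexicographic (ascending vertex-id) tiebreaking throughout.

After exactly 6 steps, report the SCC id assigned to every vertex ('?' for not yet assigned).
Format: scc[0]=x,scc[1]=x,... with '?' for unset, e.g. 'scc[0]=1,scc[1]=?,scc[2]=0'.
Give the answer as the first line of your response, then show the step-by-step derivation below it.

scc[0]=4,scc[1]=?,scc[2]=?,scc[3]=1,scc[4]=4,scc[5]=0,scc[6]=2,scc[7]=3

step 1: low=(low[0]=0,low[1]=?,low[2]=?,low[3]=1,low[4]=?,low[5]=2,low[6]=?,low[7]=?); scc=(scc[0]=?,scc[1]=?,scc[2]=?,scc[3]=?,scc[4]=?,scc[5]=0,scc[6]=?,scc[7]=?)
step 2: low=(low[0]=0,low[1]=?,low[2]=?,low[3]=1,low[4]=?,low[5]=2,low[6]=?,low[7]=?); scc=(scc[0]=?,scc[1]=?,scc[2]=?,scc[3]=1,scc[4]=?,scc[5]=0,scc[6]=?,scc[7]=?)
step 3: low=(low[0]=0,low[1]=?,low[2]=?,low[3]=1,low[4]=0,low[5]=2,low[6]=4,low[7]=?); scc=(scc[0]=?,scc[1]=?,scc[2]=?,scc[3]=1,scc[4]=?,scc[5]=0,scc[6]=2,scc[7]=?)
step 4: low=(low[0]=0,low[1]=?,low[2]=?,low[3]=1,low[4]=0,low[5]=2,low[6]=4,low[7]=?); scc=(scc[0]=?,scc[1]=?,scc[2]=?,scc[3]=1,scc[4]=?,scc[5]=0,scc[6]=2,scc[7]=?)
step 5: low=(low[0]=0,low[1]=?,low[2]=?,low[3]=1,low[4]=0,low[5]=2,low[6]=4,low[7]=5); scc=(scc[0]=?,scc[1]=?,scc[2]=?,scc[3]=1,scc[4]=?,scc[5]=0,scc[6]=2,scc[7]=3)
step 6: low=(low[0]=0,low[1]=?,low[2]=?,low[3]=1,low[4]=0,low[5]=2,low[6]=4,low[7]=5); scc=(scc[0]=4,scc[1]=?,scc[2]=?,scc[3]=1,scc[4]=4,scc[5]=0,scc[6]=2,scc[7]=3)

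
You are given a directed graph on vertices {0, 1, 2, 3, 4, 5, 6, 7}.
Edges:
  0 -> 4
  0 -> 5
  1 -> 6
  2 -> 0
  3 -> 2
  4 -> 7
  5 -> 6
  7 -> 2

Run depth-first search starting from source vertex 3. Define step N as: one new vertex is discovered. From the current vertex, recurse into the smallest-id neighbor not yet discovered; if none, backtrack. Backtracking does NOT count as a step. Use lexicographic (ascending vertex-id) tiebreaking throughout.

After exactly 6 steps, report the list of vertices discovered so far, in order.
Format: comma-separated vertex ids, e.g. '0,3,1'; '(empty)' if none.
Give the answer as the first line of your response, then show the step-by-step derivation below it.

3,2,0,4,7,5

step 1: discover 3; path=3; order=3
step 2: discover 2; path=3>2; order=3,2
step 3: discover 0; path=3>2>0; order=3,2,0
step 4: discover 4; path=3>2>0>4; order=3,2,0,4
step 5: discover 7; path=3>2>0>4>7; order=3,2,0,4,7
step 6: discover 5; path=3>2>0>5; order=3,2,0,4,7,5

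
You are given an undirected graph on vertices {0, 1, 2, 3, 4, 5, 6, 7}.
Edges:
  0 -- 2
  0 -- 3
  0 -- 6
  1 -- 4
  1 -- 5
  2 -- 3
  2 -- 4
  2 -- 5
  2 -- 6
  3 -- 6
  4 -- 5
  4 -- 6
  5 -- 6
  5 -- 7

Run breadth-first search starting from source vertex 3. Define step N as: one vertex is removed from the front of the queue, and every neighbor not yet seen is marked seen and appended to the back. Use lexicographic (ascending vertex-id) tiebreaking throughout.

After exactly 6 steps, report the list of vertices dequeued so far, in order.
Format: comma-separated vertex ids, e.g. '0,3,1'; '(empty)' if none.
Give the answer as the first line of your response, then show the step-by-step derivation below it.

3,0,2,6,4,5

step 1: dequeue 3; queue=[0,2,6]; order=3
step 2: dequeue 0; queue=[2,6]; order=3,0
step 3: dequeue 2; queue=[6,4,5]; order=3,0,2
step 4: dequeue 6; queue=[4,5]; order=3,0,2,6
step 5: dequeue 4; queue=[5,1]; order=3,0,2,6,4
step 6: dequeue 5; queue=[1,7]; order=3,0,2,6,4,5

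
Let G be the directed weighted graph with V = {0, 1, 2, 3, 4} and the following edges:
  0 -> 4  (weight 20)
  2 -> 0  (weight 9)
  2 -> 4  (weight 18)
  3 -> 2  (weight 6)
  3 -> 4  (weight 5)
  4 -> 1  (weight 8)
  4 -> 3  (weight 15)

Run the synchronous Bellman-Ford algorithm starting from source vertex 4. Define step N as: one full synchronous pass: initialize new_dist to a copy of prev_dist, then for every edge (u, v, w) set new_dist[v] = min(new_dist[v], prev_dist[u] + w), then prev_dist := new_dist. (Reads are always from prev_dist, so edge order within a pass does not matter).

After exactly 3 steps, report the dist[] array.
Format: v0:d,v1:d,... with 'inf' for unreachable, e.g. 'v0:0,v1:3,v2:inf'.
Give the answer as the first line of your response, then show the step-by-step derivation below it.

v0:30,v1:8,v2:21,v3:15,v4:0

step 1: dist = v0:inf,v1:8,v2:inf,v3:15,v4:0
step 2: dist = v0:inf,v1:8,v2:21,v3:15,v4:0
step 3: dist = v0:30,v1:8,v2:21,v3:15,v4:0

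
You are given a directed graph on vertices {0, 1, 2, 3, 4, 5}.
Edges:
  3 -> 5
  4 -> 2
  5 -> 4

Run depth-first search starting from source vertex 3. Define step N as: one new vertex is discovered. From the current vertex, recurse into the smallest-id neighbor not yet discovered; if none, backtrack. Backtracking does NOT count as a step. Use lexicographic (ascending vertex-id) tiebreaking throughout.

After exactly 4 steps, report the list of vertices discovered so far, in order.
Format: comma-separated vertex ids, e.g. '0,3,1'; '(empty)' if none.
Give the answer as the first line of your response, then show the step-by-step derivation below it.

3,5,4,2

step 1: discover 3; path=3; order=3
step 2: discover 5; path=3>5; order=3,5
step 3: discover 4; path=3>5>4; order=3,5,4
step 4: discover 2; path=3>5>4>2; order=3,5,4,2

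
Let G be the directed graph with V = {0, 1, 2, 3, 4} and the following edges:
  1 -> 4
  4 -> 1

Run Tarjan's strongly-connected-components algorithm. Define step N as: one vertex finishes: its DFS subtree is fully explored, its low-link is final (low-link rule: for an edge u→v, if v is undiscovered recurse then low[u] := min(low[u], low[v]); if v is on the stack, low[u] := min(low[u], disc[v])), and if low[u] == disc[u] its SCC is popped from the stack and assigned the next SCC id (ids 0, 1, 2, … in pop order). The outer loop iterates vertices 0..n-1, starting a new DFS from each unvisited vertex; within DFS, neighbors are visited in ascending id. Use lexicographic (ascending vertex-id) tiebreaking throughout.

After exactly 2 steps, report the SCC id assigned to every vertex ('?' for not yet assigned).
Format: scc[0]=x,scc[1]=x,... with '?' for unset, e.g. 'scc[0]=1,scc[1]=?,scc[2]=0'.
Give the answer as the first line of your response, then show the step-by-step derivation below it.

scc[0]=0,scc[1]=?,scc[2]=?,scc[3]=?,scc[4]=?

step 1: low=(low[0]=0,low[1]=?,low[2]=?,low[3]=?,low[4]=?); scc=(scc[0]=0,scc[1]=?,scc[2]=?,scc[3]=?,scc[4]=?)
step 2: low=(low[0]=0,low[1]=1,low[2]=?,low[3]=?,low[4]=1); scc=(scc[0]=0,scc[1]=?,scc[2]=?,scc[3]=?,scc[4]=?)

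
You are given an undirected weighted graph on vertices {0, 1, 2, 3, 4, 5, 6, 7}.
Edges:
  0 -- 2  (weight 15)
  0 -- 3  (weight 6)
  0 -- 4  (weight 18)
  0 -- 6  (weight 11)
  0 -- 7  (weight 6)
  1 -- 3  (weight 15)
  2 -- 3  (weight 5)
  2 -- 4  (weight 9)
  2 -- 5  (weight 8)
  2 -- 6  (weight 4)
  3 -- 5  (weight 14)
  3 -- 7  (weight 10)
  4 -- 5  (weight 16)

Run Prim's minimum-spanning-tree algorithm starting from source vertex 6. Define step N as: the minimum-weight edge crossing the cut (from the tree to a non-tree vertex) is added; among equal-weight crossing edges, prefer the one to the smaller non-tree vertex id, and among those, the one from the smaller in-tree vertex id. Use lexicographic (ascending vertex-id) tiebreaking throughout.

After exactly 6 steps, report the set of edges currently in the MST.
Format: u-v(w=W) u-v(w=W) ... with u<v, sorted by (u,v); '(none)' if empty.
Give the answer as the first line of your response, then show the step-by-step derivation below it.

0-3(w=6) 0-7(w=6) 2-3(w=5) 2-4(w=9) 2-5(w=8) 2-6(w=4)

step 1: add edge 2-6 (w=4); MST = {2-6(w=4)}
step 2: add edge 2-3 (w=5); MST = {2-3(w=5) 2-6(w=4)}
step 3: add edge 0-3 (w=6); MST = {0-3(w=6) 2-3(w=5) 2-6(w=4)}
step 4: add edge 0-7 (w=6); MST = {0-3(w=6) 0-7(w=6) 2-3(w=5) 2-6(w=4)}
step 5: add edge 2-5 (w=8); MST = {0-3(w=6) 0-7(w=6) 2-3(w=5) 2-5(w=8) 2-6(w=4)}
step 6: add edge 2-4 (w=9); MST = {0-3(w=6) 0-7(w=6) 2-3(w=5) 2-4(w=9) 2-5(w=8) 2-6(w=4)}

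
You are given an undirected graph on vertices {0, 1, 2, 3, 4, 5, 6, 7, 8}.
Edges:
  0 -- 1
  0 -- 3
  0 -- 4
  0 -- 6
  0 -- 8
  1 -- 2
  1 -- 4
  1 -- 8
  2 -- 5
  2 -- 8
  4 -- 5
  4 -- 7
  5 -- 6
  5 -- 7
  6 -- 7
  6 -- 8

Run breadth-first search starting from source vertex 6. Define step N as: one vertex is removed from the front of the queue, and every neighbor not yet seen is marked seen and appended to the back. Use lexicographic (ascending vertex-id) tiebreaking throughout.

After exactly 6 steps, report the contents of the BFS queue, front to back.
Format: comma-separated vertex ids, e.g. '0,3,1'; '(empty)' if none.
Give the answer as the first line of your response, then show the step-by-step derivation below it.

3,4,2

step 1: dequeue 6; queue=[0,5,7,8]; order=6
step 2: dequeue 0; queue=[5,7,8,1,3,4]; order=6,0
step 3: dequeue 5; queue=[7,8,1,3,4,2]; order=6,0,5
step 4: dequeue 7; queue=[8,1,3,4,2]; order=6,0,5,7
step 5: dequeue 8; queue=[1,3,4,2]; order=6,0,5,7,8
step 6: dequeue 1; queue=[3,4,2]; order=6,0,5,7,8,1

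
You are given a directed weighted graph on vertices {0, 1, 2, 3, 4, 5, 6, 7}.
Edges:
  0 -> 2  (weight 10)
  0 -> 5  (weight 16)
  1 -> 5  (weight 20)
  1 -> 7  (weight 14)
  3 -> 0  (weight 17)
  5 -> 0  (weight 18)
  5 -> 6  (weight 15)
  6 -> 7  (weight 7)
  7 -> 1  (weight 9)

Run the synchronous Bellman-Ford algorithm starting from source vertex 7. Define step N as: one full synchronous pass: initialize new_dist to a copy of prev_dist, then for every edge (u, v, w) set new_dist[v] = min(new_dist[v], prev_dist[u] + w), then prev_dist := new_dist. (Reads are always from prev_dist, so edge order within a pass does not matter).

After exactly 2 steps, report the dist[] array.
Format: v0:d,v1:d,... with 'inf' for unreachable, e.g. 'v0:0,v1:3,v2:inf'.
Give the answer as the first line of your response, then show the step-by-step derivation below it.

v0:inf,v1:9,v2:inf,v3:inf,v4:inf,v5:29,v6:inf,v7:0

step 1: dist = v0:inf,v1:9,v2:inf,v3:inf,v4:inf,v5:inf,v6:inf,v7:0
step 2: dist = v0:inf,v1:9,v2:inf,v3:inf,v4:inf,v5:29,v6:inf,v7:0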